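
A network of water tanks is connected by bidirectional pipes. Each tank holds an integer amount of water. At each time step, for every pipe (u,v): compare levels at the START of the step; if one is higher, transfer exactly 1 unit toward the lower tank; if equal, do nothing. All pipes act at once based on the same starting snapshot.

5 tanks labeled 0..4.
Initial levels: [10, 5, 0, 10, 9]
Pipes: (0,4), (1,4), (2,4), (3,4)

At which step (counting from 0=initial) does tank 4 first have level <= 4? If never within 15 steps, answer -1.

Answer: 6

Derivation:
Step 1: flows [0->4,4->1,4->2,3->4] -> levels [9 6 1 9 9]
Step 2: flows [0=4,4->1,4->2,3=4] -> levels [9 7 2 9 7]
Step 3: flows [0->4,1=4,4->2,3->4] -> levels [8 7 3 8 8]
Step 4: flows [0=4,4->1,4->2,3=4] -> levels [8 8 4 8 6]
Step 5: flows [0->4,1->4,4->2,3->4] -> levels [7 7 5 7 8]
Step 6: flows [4->0,4->1,4->2,4->3] -> levels [8 8 6 8 4]
Tank 4 first reaches <=4 at step 6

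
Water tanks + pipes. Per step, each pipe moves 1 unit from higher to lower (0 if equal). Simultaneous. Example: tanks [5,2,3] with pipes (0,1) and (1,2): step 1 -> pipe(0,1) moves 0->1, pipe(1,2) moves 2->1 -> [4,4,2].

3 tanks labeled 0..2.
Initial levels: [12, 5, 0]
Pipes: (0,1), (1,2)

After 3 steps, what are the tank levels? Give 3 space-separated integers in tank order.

Step 1: flows [0->1,1->2] -> levels [11 5 1]
Step 2: flows [0->1,1->2] -> levels [10 5 2]
Step 3: flows [0->1,1->2] -> levels [9 5 3]

Answer: 9 5 3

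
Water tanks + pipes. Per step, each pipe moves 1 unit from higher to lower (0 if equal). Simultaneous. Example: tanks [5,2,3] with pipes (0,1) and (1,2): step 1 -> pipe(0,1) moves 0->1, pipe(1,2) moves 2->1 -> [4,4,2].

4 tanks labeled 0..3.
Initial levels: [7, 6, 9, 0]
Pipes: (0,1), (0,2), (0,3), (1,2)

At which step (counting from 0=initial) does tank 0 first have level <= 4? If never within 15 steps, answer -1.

Step 1: flows [0->1,2->0,0->3,2->1] -> levels [6 8 7 1]
Step 2: flows [1->0,2->0,0->3,1->2] -> levels [7 6 7 2]
Step 3: flows [0->1,0=2,0->3,2->1] -> levels [5 8 6 3]
Step 4: flows [1->0,2->0,0->3,1->2] -> levels [6 6 6 4]
Step 5: flows [0=1,0=2,0->3,1=2] -> levels [5 6 6 5]
Step 6: flows [1->0,2->0,0=3,1=2] -> levels [7 5 5 5]
Step 7: flows [0->1,0->2,0->3,1=2] -> levels [4 6 6 6]
Tank 0 first reaches <=4 at step 7

Answer: 7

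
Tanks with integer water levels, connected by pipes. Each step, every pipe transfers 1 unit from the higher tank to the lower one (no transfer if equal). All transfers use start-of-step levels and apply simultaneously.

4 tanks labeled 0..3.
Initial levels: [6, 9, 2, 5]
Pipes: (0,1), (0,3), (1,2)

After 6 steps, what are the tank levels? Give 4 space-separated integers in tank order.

Answer: 7 4 6 5

Derivation:
Step 1: flows [1->0,0->3,1->2] -> levels [6 7 3 6]
Step 2: flows [1->0,0=3,1->2] -> levels [7 5 4 6]
Step 3: flows [0->1,0->3,1->2] -> levels [5 5 5 7]
Step 4: flows [0=1,3->0,1=2] -> levels [6 5 5 6]
Step 5: flows [0->1,0=3,1=2] -> levels [5 6 5 6]
Step 6: flows [1->0,3->0,1->2] -> levels [7 4 6 5]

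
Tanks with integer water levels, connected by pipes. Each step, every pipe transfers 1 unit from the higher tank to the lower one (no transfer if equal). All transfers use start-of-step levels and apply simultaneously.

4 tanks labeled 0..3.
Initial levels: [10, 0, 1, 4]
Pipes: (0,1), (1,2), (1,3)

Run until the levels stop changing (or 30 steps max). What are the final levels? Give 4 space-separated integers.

Answer: 4 3 4 4

Derivation:
Step 1: flows [0->1,2->1,3->1] -> levels [9 3 0 3]
Step 2: flows [0->1,1->2,1=3] -> levels [8 3 1 3]
Step 3: flows [0->1,1->2,1=3] -> levels [7 3 2 3]
Step 4: flows [0->1,1->2,1=3] -> levels [6 3 3 3]
Step 5: flows [0->1,1=2,1=3] -> levels [5 4 3 3]
Step 6: flows [0->1,1->2,1->3] -> levels [4 3 4 4]
Step 7: flows [0->1,2->1,3->1] -> levels [3 6 3 3]
Step 8: flows [1->0,1->2,1->3] -> levels [4 3 4 4]
  -> period-2 cycle: step 8 state = step 6 state; never stabilizes
  -> state at step 30: (30-6) mod 2 = 0, same as step 6 -> [4 3 4 4]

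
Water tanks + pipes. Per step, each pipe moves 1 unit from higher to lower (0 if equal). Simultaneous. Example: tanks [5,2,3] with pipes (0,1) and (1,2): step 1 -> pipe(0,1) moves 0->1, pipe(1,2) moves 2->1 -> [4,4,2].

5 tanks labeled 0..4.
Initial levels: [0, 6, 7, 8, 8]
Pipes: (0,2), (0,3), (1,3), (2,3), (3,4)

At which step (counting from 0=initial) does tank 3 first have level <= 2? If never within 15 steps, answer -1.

Step 1: flows [2->0,3->0,3->1,3->2,3=4] -> levels [2 7 7 5 8]
Step 2: flows [2->0,3->0,1->3,2->3,4->3] -> levels [4 6 5 7 7]
Step 3: flows [2->0,3->0,3->1,3->2,3=4] -> levels [6 7 5 4 7]
Step 4: flows [0->2,0->3,1->3,2->3,4->3] -> levels [4 6 5 8 6]
Step 5: flows [2->0,3->0,3->1,3->2,3->4] -> levels [6 7 5 4 7]
  -> period-2 cycle (repeats step 3); tank 3 never drops to <=2
Tank 3 never reaches <=2 within 15 steps

Answer: -1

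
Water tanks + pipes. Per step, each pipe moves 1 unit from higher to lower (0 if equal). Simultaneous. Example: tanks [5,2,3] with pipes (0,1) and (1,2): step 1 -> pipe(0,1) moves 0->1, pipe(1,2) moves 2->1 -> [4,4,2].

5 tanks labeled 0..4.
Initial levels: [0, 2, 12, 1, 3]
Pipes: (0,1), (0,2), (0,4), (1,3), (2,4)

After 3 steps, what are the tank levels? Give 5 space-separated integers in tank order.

Answer: 4 2 6 2 4

Derivation:
Step 1: flows [1->0,2->0,4->0,1->3,2->4] -> levels [3 0 10 2 3]
Step 2: flows [0->1,2->0,0=4,3->1,2->4] -> levels [3 2 8 1 4]
Step 3: flows [0->1,2->0,4->0,1->3,2->4] -> levels [4 2 6 2 4]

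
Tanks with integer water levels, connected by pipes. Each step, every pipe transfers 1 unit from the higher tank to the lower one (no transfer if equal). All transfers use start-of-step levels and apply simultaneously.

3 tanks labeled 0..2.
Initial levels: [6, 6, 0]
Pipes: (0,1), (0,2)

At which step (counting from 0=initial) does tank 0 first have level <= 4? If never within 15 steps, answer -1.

Answer: 3

Derivation:
Step 1: flows [0=1,0->2] -> levels [5 6 1]
Step 2: flows [1->0,0->2] -> levels [5 5 2]
Step 3: flows [0=1,0->2] -> levels [4 5 3]
Tank 0 first reaches <=4 at step 3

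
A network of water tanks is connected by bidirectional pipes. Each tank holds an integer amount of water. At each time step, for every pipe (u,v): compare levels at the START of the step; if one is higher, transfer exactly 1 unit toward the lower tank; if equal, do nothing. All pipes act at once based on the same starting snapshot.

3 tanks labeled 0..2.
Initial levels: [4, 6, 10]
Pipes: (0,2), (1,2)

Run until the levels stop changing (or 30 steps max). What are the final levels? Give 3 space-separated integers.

Answer: 7 7 6

Derivation:
Step 1: flows [2->0,2->1] -> levels [5 7 8]
Step 2: flows [2->0,2->1] -> levels [6 8 6]
Step 3: flows [0=2,1->2] -> levels [6 7 7]
Step 4: flows [2->0,1=2] -> levels [7 7 6]
Step 5: flows [0->2,1->2] -> levels [6 6 8]
Step 6: flows [2->0,2->1] -> levels [7 7 6]
  -> period-2 cycle: step 6 state = step 4 state; never stabilizes
  -> state at step 30: (30-4) mod 2 = 0, same as step 4 -> [7 7 6]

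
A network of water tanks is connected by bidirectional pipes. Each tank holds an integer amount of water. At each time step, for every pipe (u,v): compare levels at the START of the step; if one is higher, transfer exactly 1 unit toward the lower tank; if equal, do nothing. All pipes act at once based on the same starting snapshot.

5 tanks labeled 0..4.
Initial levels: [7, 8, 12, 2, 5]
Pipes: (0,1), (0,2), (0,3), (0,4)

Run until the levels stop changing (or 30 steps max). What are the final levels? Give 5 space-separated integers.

Answer: 5 7 8 7 7

Derivation:
Step 1: flows [1->0,2->0,0->3,0->4] -> levels [7 7 11 3 6]
Step 2: flows [0=1,2->0,0->3,0->4] -> levels [6 7 10 4 7]
Step 3: flows [1->0,2->0,0->3,4->0] -> levels [8 6 9 5 6]
Step 4: flows [0->1,2->0,0->3,0->4] -> levels [6 7 8 6 7]
Step 5: flows [1->0,2->0,0=3,4->0] -> levels [9 6 7 6 6]
Step 6: flows [0->1,0->2,0->3,0->4] -> levels [5 7 8 7 7]
Step 7: flows [1->0,2->0,3->0,4->0] -> levels [9 6 7 6 6]
  -> period-2 cycle: step 7 state = step 5 state; never stabilizes
  -> state at step 30: (30-5) mod 2 = 1, same as step 6 -> [5 7 8 7 7]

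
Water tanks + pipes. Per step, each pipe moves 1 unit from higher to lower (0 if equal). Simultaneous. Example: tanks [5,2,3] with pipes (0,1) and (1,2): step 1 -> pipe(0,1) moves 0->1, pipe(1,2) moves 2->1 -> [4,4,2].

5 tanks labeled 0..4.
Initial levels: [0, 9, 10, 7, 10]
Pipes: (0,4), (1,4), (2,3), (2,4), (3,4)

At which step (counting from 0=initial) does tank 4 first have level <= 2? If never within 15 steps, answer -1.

Answer: -1

Derivation:
Step 1: flows [4->0,4->1,2->3,2=4,4->3] -> levels [1 10 9 9 7]
Step 2: flows [4->0,1->4,2=3,2->4,3->4] -> levels [2 9 8 8 9]
Step 3: flows [4->0,1=4,2=3,4->2,4->3] -> levels [3 9 9 9 6]
Step 4: flows [4->0,1->4,2=3,2->4,3->4] -> levels [4 8 8 8 8]
Step 5: flows [4->0,1=4,2=3,2=4,3=4] -> levels [5 8 8 8 7]
Step 6: flows [4->0,1->4,2=3,2->4,3->4] -> levels [6 7 7 7 9]
Step 7: flows [4->0,4->1,2=3,4->2,4->3] -> levels [7 8 8 8 5]
Step 8: flows [0->4,1->4,2=3,2->4,3->4] -> levels [6 7 7 7 9]
  -> period-2 cycle (repeats step 6); tank 4 never drops to <=2
Tank 4 never reaches <=2 within 15 steps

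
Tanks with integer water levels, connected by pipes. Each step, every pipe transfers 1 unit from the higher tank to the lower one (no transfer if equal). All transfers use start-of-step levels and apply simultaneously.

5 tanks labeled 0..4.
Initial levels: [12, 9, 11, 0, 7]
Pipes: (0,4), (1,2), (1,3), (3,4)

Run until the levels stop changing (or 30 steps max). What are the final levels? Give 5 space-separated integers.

Step 1: flows [0->4,2->1,1->3,4->3] -> levels [11 9 10 2 7]
Step 2: flows [0->4,2->1,1->3,4->3] -> levels [10 9 9 4 7]
Step 3: flows [0->4,1=2,1->3,4->3] -> levels [9 8 9 6 7]
Step 4: flows [0->4,2->1,1->3,4->3] -> levels [8 8 8 8 7]
Step 5: flows [0->4,1=2,1=3,3->4] -> levels [7 8 8 7 9]
Step 6: flows [4->0,1=2,1->3,4->3] -> levels [8 7 8 9 7]
Step 7: flows [0->4,2->1,3->1,3->4] -> levels [7 9 7 7 9]
Step 8: flows [4->0,1->2,1->3,4->3] -> levels [8 7 8 9 7]
  -> period-2 cycle: step 8 state = step 6 state; never stabilizes
  -> state at step 30: (30-6) mod 2 = 0, same as step 6 -> [8 7 8 9 7]

Answer: 8 7 8 9 7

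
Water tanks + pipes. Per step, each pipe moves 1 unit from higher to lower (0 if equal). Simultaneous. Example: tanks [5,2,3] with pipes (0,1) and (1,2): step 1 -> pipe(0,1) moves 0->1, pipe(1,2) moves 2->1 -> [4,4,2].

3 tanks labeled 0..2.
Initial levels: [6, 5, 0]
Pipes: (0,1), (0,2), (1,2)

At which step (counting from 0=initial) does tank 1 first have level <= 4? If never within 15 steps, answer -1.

Step 1: flows [0->1,0->2,1->2] -> levels [4 5 2]
Step 2: flows [1->0,0->2,1->2] -> levels [4 3 4]
Tank 1 first reaches <=4 at step 2

Answer: 2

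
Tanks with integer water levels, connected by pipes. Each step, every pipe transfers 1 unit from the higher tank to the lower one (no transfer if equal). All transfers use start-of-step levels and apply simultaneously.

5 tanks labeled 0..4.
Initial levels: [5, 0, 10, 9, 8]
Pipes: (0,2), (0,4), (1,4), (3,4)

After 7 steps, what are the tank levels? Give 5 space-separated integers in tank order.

Step 1: flows [2->0,4->0,4->1,3->4] -> levels [7 1 9 8 7]
Step 2: flows [2->0,0=4,4->1,3->4] -> levels [8 2 8 7 7]
Step 3: flows [0=2,0->4,4->1,3=4] -> levels [7 3 8 7 7]
Step 4: flows [2->0,0=4,4->1,3=4] -> levels [8 4 7 7 6]
Step 5: flows [0->2,0->4,4->1,3->4] -> levels [6 5 8 6 7]
Step 6: flows [2->0,4->0,4->1,4->3] -> levels [8 6 7 7 4]
Step 7: flows [0->2,0->4,1->4,3->4] -> levels [6 5 8 6 7]

Answer: 6 5 8 6 7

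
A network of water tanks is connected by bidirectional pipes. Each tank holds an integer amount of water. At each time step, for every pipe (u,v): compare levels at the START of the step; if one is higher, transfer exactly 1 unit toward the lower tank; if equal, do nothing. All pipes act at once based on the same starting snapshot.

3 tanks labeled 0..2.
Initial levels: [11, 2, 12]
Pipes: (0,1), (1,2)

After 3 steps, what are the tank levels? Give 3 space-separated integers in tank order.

Step 1: flows [0->1,2->1] -> levels [10 4 11]
Step 2: flows [0->1,2->1] -> levels [9 6 10]
Step 3: flows [0->1,2->1] -> levels [8 8 9]

Answer: 8 8 9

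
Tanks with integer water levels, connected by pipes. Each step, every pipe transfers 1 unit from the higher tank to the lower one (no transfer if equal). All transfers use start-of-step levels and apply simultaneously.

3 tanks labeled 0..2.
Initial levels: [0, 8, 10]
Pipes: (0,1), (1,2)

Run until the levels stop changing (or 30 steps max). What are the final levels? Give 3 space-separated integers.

Answer: 6 6 6

Derivation:
Step 1: flows [1->0,2->1] -> levels [1 8 9]
Step 2: flows [1->0,2->1] -> levels [2 8 8]
Step 3: flows [1->0,1=2] -> levels [3 7 8]
Step 4: flows [1->0,2->1] -> levels [4 7 7]
Step 5: flows [1->0,1=2] -> levels [5 6 7]
Step 6: flows [1->0,2->1] -> levels [6 6 6]
Step 7: flows [0=1,1=2] -> levels [6 6 6]
  -> stable (no change)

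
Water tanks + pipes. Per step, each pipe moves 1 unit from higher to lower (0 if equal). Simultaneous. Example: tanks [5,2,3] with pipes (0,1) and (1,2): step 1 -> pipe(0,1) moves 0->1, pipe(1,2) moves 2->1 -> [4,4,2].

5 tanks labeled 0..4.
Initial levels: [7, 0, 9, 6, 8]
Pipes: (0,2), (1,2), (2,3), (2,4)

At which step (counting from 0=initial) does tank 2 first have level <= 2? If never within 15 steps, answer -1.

Answer: -1

Derivation:
Step 1: flows [2->0,2->1,2->3,2->4] -> levels [8 1 5 7 9]
Step 2: flows [0->2,2->1,3->2,4->2] -> levels [7 2 7 6 8]
Step 3: flows [0=2,2->1,2->3,4->2] -> levels [7 3 6 7 7]
Step 4: flows [0->2,2->1,3->2,4->2] -> levels [6 4 8 6 6]
Step 5: flows [2->0,2->1,2->3,2->4] -> levels [7 5 4 7 7]
Step 6: flows [0->2,1->2,3->2,4->2] -> levels [6 4 8 6 6]
  -> period-2 cycle (repeats step 4); tank 2 never drops to <=2
Tank 2 never reaches <=2 within 15 steps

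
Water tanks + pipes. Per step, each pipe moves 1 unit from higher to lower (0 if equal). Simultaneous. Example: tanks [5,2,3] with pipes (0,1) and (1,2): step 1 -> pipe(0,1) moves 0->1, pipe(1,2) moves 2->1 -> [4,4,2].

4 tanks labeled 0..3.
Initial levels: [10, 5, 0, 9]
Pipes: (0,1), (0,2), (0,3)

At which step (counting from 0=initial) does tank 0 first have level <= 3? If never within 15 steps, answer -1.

Step 1: flows [0->1,0->2,0->3] -> levels [7 6 1 10]
Step 2: flows [0->1,0->2,3->0] -> levels [6 7 2 9]
Step 3: flows [1->0,0->2,3->0] -> levels [7 6 3 8]
Step 4: flows [0->1,0->2,3->0] -> levels [6 7 4 7]
Step 5: flows [1->0,0->2,3->0] -> levels [7 6 5 6]
Step 6: flows [0->1,0->2,0->3] -> levels [4 7 6 7]
Step 7: flows [1->0,2->0,3->0] -> levels [7 6 5 6]
  -> period-2 cycle (repeats step 5); tank 0 never drops to <=3
Tank 0 never reaches <=3 within 15 steps

Answer: -1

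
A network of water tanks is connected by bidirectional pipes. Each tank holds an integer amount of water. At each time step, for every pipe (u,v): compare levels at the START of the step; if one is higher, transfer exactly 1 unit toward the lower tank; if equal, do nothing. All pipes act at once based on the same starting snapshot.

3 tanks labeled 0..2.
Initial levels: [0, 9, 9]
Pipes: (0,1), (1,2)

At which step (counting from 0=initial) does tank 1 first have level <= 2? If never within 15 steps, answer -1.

Answer: -1

Derivation:
Step 1: flows [1->0,1=2] -> levels [1 8 9]
Step 2: flows [1->0,2->1] -> levels [2 8 8]
Step 3: flows [1->0,1=2] -> levels [3 7 8]
Step 4: flows [1->0,2->1] -> levels [4 7 7]
Step 5: flows [1->0,1=2] -> levels [5 6 7]
Step 6: flows [1->0,2->1] -> levels [6 6 6]
Step 7: flows [0=1,1=2] -> levels [6 6 6]
  -> stable; tank 1 stays at 6 > 2
Tank 1 never reaches <=2 within 15 steps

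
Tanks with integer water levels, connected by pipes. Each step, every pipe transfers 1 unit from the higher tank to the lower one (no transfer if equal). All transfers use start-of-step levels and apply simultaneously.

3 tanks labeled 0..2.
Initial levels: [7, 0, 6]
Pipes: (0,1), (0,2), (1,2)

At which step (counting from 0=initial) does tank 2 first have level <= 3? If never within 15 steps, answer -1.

Answer: -1

Derivation:
Step 1: flows [0->1,0->2,2->1] -> levels [5 2 6]
Step 2: flows [0->1,2->0,2->1] -> levels [5 4 4]
Step 3: flows [0->1,0->2,1=2] -> levels [3 5 5]
Step 4: flows [1->0,2->0,1=2] -> levels [5 4 4]
  -> period-2 cycle (repeats step 2); tank 2 never drops to <=3
Tank 2 never reaches <=3 within 15 steps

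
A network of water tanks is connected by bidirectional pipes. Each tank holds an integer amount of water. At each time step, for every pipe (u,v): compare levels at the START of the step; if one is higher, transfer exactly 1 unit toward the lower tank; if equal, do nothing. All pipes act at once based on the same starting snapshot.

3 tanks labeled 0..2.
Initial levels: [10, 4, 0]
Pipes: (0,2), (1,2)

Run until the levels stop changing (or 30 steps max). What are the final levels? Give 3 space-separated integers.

Answer: 5 5 4

Derivation:
Step 1: flows [0->2,1->2] -> levels [9 3 2]
Step 2: flows [0->2,1->2] -> levels [8 2 4]
Step 3: flows [0->2,2->1] -> levels [7 3 4]
Step 4: flows [0->2,2->1] -> levels [6 4 4]
Step 5: flows [0->2,1=2] -> levels [5 4 5]
Step 6: flows [0=2,2->1] -> levels [5 5 4]
Step 7: flows [0->2,1->2] -> levels [4 4 6]
Step 8: flows [2->0,2->1] -> levels [5 5 4]
  -> period-2 cycle: step 8 state = step 6 state; never stabilizes
  -> state at step 30: (30-6) mod 2 = 0, same as step 6 -> [5 5 4]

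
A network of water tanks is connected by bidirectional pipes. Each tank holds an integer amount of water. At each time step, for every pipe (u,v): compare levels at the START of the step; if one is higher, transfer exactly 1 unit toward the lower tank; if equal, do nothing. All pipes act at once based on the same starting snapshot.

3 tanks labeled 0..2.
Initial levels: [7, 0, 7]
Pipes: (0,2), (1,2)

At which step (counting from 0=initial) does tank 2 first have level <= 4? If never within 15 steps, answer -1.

Answer: 5

Derivation:
Step 1: flows [0=2,2->1] -> levels [7 1 6]
Step 2: flows [0->2,2->1] -> levels [6 2 6]
Step 3: flows [0=2,2->1] -> levels [6 3 5]
Step 4: flows [0->2,2->1] -> levels [5 4 5]
Step 5: flows [0=2,2->1] -> levels [5 5 4]
Tank 2 first reaches <=4 at step 5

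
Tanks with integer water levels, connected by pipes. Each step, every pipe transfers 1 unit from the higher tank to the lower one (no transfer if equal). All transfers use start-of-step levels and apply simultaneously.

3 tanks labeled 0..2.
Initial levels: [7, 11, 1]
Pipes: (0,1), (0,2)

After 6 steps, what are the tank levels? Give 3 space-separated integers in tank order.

Answer: 7 6 6

Derivation:
Step 1: flows [1->0,0->2] -> levels [7 10 2]
Step 2: flows [1->0,0->2] -> levels [7 9 3]
Step 3: flows [1->0,0->2] -> levels [7 8 4]
Step 4: flows [1->0,0->2] -> levels [7 7 5]
Step 5: flows [0=1,0->2] -> levels [6 7 6]
Step 6: flows [1->0,0=2] -> levels [7 6 6]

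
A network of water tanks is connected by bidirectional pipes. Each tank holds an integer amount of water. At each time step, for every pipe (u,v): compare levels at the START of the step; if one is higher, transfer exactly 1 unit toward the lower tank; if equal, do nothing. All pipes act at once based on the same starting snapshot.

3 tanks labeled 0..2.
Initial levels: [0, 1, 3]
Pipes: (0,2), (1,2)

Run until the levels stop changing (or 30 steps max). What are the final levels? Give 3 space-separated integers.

Step 1: flows [2->0,2->1] -> levels [1 2 1]
Step 2: flows [0=2,1->2] -> levels [1 1 2]
Step 3: flows [2->0,2->1] -> levels [2 2 0]
Step 4: flows [0->2,1->2] -> levels [1 1 2]
  -> period-2 cycle: step 4 state = step 2 state; never stabilizes
  -> state at step 30: (30-2) mod 2 = 0, same as step 2 -> [1 1 2]

Answer: 1 1 2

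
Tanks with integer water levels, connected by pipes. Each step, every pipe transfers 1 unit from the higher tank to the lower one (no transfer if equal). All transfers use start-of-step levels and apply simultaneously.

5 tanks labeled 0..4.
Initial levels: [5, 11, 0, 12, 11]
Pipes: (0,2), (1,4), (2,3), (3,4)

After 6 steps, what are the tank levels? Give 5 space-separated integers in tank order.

Step 1: flows [0->2,1=4,3->2,3->4] -> levels [4 11 2 10 12]
Step 2: flows [0->2,4->1,3->2,4->3] -> levels [3 12 4 10 10]
Step 3: flows [2->0,1->4,3->2,3=4] -> levels [4 11 4 9 11]
Step 4: flows [0=2,1=4,3->2,4->3] -> levels [4 11 5 9 10]
Step 5: flows [2->0,1->4,3->2,4->3] -> levels [5 10 5 9 10]
Step 6: flows [0=2,1=4,3->2,4->3] -> levels [5 10 6 9 9]

Answer: 5 10 6 9 9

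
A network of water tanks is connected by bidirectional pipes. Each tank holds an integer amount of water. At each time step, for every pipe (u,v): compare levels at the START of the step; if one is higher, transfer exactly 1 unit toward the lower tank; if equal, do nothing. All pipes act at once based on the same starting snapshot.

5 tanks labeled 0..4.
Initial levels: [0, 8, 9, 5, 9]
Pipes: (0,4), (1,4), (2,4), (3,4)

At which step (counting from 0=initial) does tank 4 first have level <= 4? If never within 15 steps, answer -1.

Answer: 6

Derivation:
Step 1: flows [4->0,4->1,2=4,4->3] -> levels [1 9 9 6 6]
Step 2: flows [4->0,1->4,2->4,3=4] -> levels [2 8 8 6 7]
Step 3: flows [4->0,1->4,2->4,4->3] -> levels [3 7 7 7 7]
Step 4: flows [4->0,1=4,2=4,3=4] -> levels [4 7 7 7 6]
Step 5: flows [4->0,1->4,2->4,3->4] -> levels [5 6 6 6 8]
Step 6: flows [4->0,4->1,4->2,4->3] -> levels [6 7 7 7 4]
Tank 4 first reaches <=4 at step 6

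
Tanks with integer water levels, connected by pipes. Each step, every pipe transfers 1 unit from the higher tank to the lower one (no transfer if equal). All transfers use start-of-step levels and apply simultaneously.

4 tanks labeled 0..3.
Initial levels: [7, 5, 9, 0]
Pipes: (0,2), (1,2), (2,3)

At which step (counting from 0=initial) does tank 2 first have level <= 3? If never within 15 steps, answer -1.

Step 1: flows [2->0,2->1,2->3] -> levels [8 6 6 1]
Step 2: flows [0->2,1=2,2->3] -> levels [7 6 6 2]
Step 3: flows [0->2,1=2,2->3] -> levels [6 6 6 3]
Step 4: flows [0=2,1=2,2->3] -> levels [6 6 5 4]
Step 5: flows [0->2,1->2,2->3] -> levels [5 5 6 5]
Step 6: flows [2->0,2->1,2->3] -> levels [6 6 3 6]
Tank 2 first reaches <=3 at step 6

Answer: 6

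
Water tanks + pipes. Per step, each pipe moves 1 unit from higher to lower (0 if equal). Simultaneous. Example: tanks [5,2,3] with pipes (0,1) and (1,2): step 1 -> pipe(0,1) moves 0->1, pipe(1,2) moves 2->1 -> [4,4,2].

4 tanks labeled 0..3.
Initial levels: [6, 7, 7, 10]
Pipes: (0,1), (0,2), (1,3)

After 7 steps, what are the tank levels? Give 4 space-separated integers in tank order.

Step 1: flows [1->0,2->0,3->1] -> levels [8 7 6 9]
Step 2: flows [0->1,0->2,3->1] -> levels [6 9 7 8]
Step 3: flows [1->0,2->0,1->3] -> levels [8 7 6 9]
  -> period-2 cycle: step 3 state = step 1 state
  -> state at step 7: (7-1) mod 2 = 0, same as step 1 -> [8 7 6 9]

Answer: 8 7 6 9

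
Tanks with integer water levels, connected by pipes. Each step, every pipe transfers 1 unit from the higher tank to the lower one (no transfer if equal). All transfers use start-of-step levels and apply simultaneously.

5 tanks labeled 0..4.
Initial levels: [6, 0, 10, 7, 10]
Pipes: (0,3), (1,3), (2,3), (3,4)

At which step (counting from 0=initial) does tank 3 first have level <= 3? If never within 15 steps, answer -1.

Step 1: flows [3->0,3->1,2->3,4->3] -> levels [7 1 9 7 9]
Step 2: flows [0=3,3->1,2->3,4->3] -> levels [7 2 8 8 8]
Step 3: flows [3->0,3->1,2=3,3=4] -> levels [8 3 8 6 8]
Step 4: flows [0->3,3->1,2->3,4->3] -> levels [7 4 7 8 7]
Step 5: flows [3->0,3->1,3->2,3->4] -> levels [8 5 8 4 8]
Step 6: flows [0->3,1->3,2->3,4->3] -> levels [7 4 7 8 7]
  -> period-2 cycle (repeats step 4); tank 3 never drops to <=3
Tank 3 never reaches <=3 within 15 steps

Answer: -1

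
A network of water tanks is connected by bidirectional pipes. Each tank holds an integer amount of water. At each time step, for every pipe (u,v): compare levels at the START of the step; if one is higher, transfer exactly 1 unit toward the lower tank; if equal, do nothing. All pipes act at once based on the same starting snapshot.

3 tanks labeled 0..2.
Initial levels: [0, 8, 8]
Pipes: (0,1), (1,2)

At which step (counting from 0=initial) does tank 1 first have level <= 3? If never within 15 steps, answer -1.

Answer: -1

Derivation:
Step 1: flows [1->0,1=2] -> levels [1 7 8]
Step 2: flows [1->0,2->1] -> levels [2 7 7]
Step 3: flows [1->0,1=2] -> levels [3 6 7]
Step 4: flows [1->0,2->1] -> levels [4 6 6]
Step 5: flows [1->0,1=2] -> levels [5 5 6]
Step 6: flows [0=1,2->1] -> levels [5 6 5]
Step 7: flows [1->0,1->2] -> levels [6 4 6]
Step 8: flows [0->1,2->1] -> levels [5 6 5]
  -> period-2 cycle (repeats step 6); tank 1 never drops to <=3
Tank 1 never reaches <=3 within 15 steps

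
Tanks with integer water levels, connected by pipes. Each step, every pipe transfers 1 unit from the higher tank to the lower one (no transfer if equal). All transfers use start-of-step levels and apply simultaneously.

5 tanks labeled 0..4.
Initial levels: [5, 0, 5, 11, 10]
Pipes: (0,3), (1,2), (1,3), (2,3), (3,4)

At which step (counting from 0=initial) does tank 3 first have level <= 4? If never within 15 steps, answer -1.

Answer: 7

Derivation:
Step 1: flows [3->0,2->1,3->1,3->2,3->4] -> levels [6 2 5 7 11]
Step 2: flows [3->0,2->1,3->1,3->2,4->3] -> levels [7 4 5 5 10]
Step 3: flows [0->3,2->1,3->1,2=3,4->3] -> levels [6 6 4 6 9]
Step 4: flows [0=3,1->2,1=3,3->2,4->3] -> levels [6 5 6 6 8]
Step 5: flows [0=3,2->1,3->1,2=3,4->3] -> levels [6 7 5 6 7]
Step 6: flows [0=3,1->2,1->3,3->2,4->3] -> levels [6 5 7 7 6]
Step 7: flows [3->0,2->1,3->1,2=3,3->4] -> levels [7 7 6 4 7]
Tank 3 first reaches <=4 at step 7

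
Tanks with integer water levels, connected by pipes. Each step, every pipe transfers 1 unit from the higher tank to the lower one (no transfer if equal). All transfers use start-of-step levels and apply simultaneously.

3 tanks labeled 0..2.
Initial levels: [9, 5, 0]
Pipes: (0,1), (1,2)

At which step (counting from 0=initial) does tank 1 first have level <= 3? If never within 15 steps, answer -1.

Step 1: flows [0->1,1->2] -> levels [8 5 1]
Step 2: flows [0->1,1->2] -> levels [7 5 2]
Step 3: flows [0->1,1->2] -> levels [6 5 3]
Step 4: flows [0->1,1->2] -> levels [5 5 4]
Step 5: flows [0=1,1->2] -> levels [5 4 5]
Step 6: flows [0->1,2->1] -> levels [4 6 4]
Step 7: flows [1->0,1->2] -> levels [5 4 5]
  -> period-2 cycle (repeats step 5); tank 1 never drops to <=3
Tank 1 never reaches <=3 within 15 steps

Answer: -1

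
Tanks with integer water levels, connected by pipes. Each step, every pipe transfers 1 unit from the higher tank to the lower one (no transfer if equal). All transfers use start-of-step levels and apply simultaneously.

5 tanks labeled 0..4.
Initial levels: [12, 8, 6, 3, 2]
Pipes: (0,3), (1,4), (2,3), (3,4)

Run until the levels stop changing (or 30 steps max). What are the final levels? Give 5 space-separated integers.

Answer: 6 6 6 8 5

Derivation:
Step 1: flows [0->3,1->4,2->3,3->4] -> levels [11 7 5 4 4]
Step 2: flows [0->3,1->4,2->3,3=4] -> levels [10 6 4 6 5]
Step 3: flows [0->3,1->4,3->2,3->4] -> levels [9 5 5 5 7]
Step 4: flows [0->3,4->1,2=3,4->3] -> levels [8 6 5 7 5]
Step 5: flows [0->3,1->4,3->2,3->4] -> levels [7 5 6 6 7]
Step 6: flows [0->3,4->1,2=3,4->3] -> levels [6 6 6 8 5]
Step 7: flows [3->0,1->4,3->2,3->4] -> levels [7 5 7 5 7]
Step 8: flows [0->3,4->1,2->3,4->3] -> levels [6 6 6 8 5]
  -> period-2 cycle: step 8 state = step 6 state; never stabilizes
  -> state at step 30: (30-6) mod 2 = 0, same as step 6 -> [6 6 6 8 5]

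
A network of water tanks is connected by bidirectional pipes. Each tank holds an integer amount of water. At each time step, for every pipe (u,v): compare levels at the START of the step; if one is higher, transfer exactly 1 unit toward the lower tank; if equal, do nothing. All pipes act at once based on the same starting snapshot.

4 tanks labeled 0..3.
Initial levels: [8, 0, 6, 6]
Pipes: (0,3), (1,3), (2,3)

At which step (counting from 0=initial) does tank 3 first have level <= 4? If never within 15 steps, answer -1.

Answer: 5

Derivation:
Step 1: flows [0->3,3->1,2=3] -> levels [7 1 6 6]
Step 2: flows [0->3,3->1,2=3] -> levels [6 2 6 6]
Step 3: flows [0=3,3->1,2=3] -> levels [6 3 6 5]
Step 4: flows [0->3,3->1,2->3] -> levels [5 4 5 6]
Step 5: flows [3->0,3->1,3->2] -> levels [6 5 6 3]
Tank 3 first reaches <=4 at step 5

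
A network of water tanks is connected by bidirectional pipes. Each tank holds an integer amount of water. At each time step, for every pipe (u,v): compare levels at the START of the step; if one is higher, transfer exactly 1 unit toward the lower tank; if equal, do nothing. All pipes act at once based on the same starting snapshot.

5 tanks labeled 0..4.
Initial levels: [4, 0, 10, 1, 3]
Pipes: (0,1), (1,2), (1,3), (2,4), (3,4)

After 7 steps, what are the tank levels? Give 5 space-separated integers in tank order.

Step 1: flows [0->1,2->1,3->1,2->4,4->3] -> levels [3 3 8 1 3]
Step 2: flows [0=1,2->1,1->3,2->4,4->3] -> levels [3 3 6 3 3]
Step 3: flows [0=1,2->1,1=3,2->4,3=4] -> levels [3 4 4 3 4]
Step 4: flows [1->0,1=2,1->3,2=4,4->3] -> levels [4 2 4 5 3]
Step 5: flows [0->1,2->1,3->1,2->4,3->4] -> levels [3 5 2 3 5]
Step 6: flows [1->0,1->2,1->3,4->2,4->3] -> levels [4 2 4 5 3]
  -> period-2 cycle: step 6 state = step 4 state
  -> state at step 7: (7-4) mod 2 = 1, same as step 5 -> [3 5 2 3 5]

Answer: 3 5 2 3 5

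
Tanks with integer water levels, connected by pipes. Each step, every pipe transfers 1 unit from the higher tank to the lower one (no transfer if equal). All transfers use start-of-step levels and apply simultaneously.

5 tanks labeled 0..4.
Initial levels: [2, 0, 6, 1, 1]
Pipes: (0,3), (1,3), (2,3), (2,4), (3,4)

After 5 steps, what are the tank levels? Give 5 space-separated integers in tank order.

Step 1: flows [0->3,3->1,2->3,2->4,3=4] -> levels [1 1 4 2 2]
Step 2: flows [3->0,3->1,2->3,2->4,3=4] -> levels [2 2 2 1 3]
Step 3: flows [0->3,1->3,2->3,4->2,4->3] -> levels [1 1 2 5 1]
Step 4: flows [3->0,3->1,3->2,2->4,3->4] -> levels [2 2 2 1 3]
  -> period-2 cycle: step 4 state = step 2 state
  -> state at step 5: (5-2) mod 2 = 1, same as step 3 -> [1 1 2 5 1]

Answer: 1 1 2 5 1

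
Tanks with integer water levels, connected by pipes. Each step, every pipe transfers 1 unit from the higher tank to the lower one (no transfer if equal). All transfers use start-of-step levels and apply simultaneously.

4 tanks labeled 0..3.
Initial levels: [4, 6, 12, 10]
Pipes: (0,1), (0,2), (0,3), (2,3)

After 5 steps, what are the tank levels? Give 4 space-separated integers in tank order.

Answer: 9 7 8 8

Derivation:
Step 1: flows [1->0,2->0,3->0,2->3] -> levels [7 5 10 10]
Step 2: flows [0->1,2->0,3->0,2=3] -> levels [8 6 9 9]
Step 3: flows [0->1,2->0,3->0,2=3] -> levels [9 7 8 8]
Step 4: flows [0->1,0->2,0->3,2=3] -> levels [6 8 9 9]
Step 5: flows [1->0,2->0,3->0,2=3] -> levels [9 7 8 8]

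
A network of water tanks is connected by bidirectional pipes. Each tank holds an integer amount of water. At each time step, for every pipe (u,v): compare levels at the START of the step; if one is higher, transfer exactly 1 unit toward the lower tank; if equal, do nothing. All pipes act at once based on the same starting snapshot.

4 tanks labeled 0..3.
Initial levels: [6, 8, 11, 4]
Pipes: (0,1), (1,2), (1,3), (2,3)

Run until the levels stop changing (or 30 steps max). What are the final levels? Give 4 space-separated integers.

Step 1: flows [1->0,2->1,1->3,2->3] -> levels [7 7 9 6]
Step 2: flows [0=1,2->1,1->3,2->3] -> levels [7 7 7 8]
Step 3: flows [0=1,1=2,3->1,3->2] -> levels [7 8 8 6]
Step 4: flows [1->0,1=2,1->3,2->3] -> levels [8 6 7 8]
Step 5: flows [0->1,2->1,3->1,3->2] -> levels [7 9 7 6]
Step 6: flows [1->0,1->2,1->3,2->3] -> levels [8 6 7 8]
  -> period-2 cycle: step 6 state = step 4 state; never stabilizes
  -> state at step 30: (30-4) mod 2 = 0, same as step 4 -> [8 6 7 8]

Answer: 8 6 7 8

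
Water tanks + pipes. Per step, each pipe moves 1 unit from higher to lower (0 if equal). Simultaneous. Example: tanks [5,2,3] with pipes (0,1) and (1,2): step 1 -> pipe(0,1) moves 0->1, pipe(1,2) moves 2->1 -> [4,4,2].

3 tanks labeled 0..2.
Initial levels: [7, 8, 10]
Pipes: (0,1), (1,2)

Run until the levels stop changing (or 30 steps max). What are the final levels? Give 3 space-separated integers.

Answer: 8 9 8

Derivation:
Step 1: flows [1->0,2->1] -> levels [8 8 9]
Step 2: flows [0=1,2->1] -> levels [8 9 8]
Step 3: flows [1->0,1->2] -> levels [9 7 9]
Step 4: flows [0->1,2->1] -> levels [8 9 8]
  -> period-2 cycle: step 4 state = step 2 state; never stabilizes
  -> state at step 30: (30-2) mod 2 = 0, same as step 2 -> [8 9 8]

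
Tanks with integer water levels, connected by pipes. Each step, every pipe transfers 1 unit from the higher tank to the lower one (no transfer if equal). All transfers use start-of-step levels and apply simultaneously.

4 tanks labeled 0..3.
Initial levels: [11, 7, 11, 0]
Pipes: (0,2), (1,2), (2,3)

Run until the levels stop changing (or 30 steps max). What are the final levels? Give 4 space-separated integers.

Step 1: flows [0=2,2->1,2->3] -> levels [11 8 9 1]
Step 2: flows [0->2,2->1,2->3] -> levels [10 9 8 2]
Step 3: flows [0->2,1->2,2->3] -> levels [9 8 9 3]
Step 4: flows [0=2,2->1,2->3] -> levels [9 9 7 4]
Step 5: flows [0->2,1->2,2->3] -> levels [8 8 8 5]
Step 6: flows [0=2,1=2,2->3] -> levels [8 8 7 6]
Step 7: flows [0->2,1->2,2->3] -> levels [7 7 8 7]
Step 8: flows [2->0,2->1,2->3] -> levels [8 8 5 8]
Step 9: flows [0->2,1->2,3->2] -> levels [7 7 8 7]
  -> period-2 cycle: step 9 state = step 7 state; never stabilizes
  -> state at step 30: (30-7) mod 2 = 1, same as step 8 -> [8 8 5 8]

Answer: 8 8 5 8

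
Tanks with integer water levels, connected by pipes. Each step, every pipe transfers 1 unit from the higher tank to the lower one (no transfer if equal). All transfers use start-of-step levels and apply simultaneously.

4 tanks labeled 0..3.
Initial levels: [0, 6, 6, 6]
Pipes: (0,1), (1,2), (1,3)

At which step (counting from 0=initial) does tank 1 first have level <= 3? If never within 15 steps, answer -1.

Answer: 3

Derivation:
Step 1: flows [1->0,1=2,1=3] -> levels [1 5 6 6]
Step 2: flows [1->0,2->1,3->1] -> levels [2 6 5 5]
Step 3: flows [1->0,1->2,1->3] -> levels [3 3 6 6]
Tank 1 first reaches <=3 at step 3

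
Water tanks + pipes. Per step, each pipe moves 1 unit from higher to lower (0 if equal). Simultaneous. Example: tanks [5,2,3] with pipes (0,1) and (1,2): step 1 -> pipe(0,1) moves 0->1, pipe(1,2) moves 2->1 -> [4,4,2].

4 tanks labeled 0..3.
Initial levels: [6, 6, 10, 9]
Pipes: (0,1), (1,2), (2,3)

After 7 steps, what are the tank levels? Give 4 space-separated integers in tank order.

Step 1: flows [0=1,2->1,2->3] -> levels [6 7 8 10]
Step 2: flows [1->0,2->1,3->2] -> levels [7 7 8 9]
Step 3: flows [0=1,2->1,3->2] -> levels [7 8 8 8]
Step 4: flows [1->0,1=2,2=3] -> levels [8 7 8 8]
Step 5: flows [0->1,2->1,2=3] -> levels [7 9 7 8]
Step 6: flows [1->0,1->2,3->2] -> levels [8 7 9 7]
Step 7: flows [0->1,2->1,2->3] -> levels [7 9 7 8]

Answer: 7 9 7 8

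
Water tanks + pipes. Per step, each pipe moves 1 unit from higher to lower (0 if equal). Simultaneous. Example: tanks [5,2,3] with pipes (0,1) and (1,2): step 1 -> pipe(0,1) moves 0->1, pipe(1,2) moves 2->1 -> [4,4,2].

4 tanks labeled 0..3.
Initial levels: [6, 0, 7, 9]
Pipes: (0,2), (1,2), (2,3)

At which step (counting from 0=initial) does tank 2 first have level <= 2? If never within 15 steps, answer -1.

Answer: -1

Derivation:
Step 1: flows [2->0,2->1,3->2] -> levels [7 1 6 8]
Step 2: flows [0->2,2->1,3->2] -> levels [6 2 7 7]
Step 3: flows [2->0,2->1,2=3] -> levels [7 3 5 7]
Step 4: flows [0->2,2->1,3->2] -> levels [6 4 6 6]
Step 5: flows [0=2,2->1,2=3] -> levels [6 5 5 6]
Step 6: flows [0->2,1=2,3->2] -> levels [5 5 7 5]
Step 7: flows [2->0,2->1,2->3] -> levels [6 6 4 6]
Step 8: flows [0->2,1->2,3->2] -> levels [5 5 7 5]
  -> period-2 cycle (repeats step 6); tank 2 never drops to <=2
Tank 2 never reaches <=2 within 15 steps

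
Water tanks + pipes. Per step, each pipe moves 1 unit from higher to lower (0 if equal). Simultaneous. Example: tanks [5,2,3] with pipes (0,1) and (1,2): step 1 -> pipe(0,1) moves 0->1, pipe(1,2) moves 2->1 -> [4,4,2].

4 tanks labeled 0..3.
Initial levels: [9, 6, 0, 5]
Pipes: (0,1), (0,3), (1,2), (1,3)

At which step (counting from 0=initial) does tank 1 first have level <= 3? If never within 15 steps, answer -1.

Answer: 5

Derivation:
Step 1: flows [0->1,0->3,1->2,1->3] -> levels [7 5 1 7]
Step 2: flows [0->1,0=3,1->2,3->1] -> levels [6 6 2 6]
Step 3: flows [0=1,0=3,1->2,1=3] -> levels [6 5 3 6]
Step 4: flows [0->1,0=3,1->2,3->1] -> levels [5 6 4 5]
Step 5: flows [1->0,0=3,1->2,1->3] -> levels [6 3 5 6]
Tank 1 first reaches <=3 at step 5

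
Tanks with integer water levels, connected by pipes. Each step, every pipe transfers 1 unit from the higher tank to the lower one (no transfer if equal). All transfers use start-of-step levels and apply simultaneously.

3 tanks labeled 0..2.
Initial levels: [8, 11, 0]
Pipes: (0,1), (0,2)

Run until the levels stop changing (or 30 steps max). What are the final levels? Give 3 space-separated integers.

Answer: 5 7 7

Derivation:
Step 1: flows [1->0,0->2] -> levels [8 10 1]
Step 2: flows [1->0,0->2] -> levels [8 9 2]
Step 3: flows [1->0,0->2] -> levels [8 8 3]
Step 4: flows [0=1,0->2] -> levels [7 8 4]
Step 5: flows [1->0,0->2] -> levels [7 7 5]
Step 6: flows [0=1,0->2] -> levels [6 7 6]
Step 7: flows [1->0,0=2] -> levels [7 6 6]
Step 8: flows [0->1,0->2] -> levels [5 7 7]
Step 9: flows [1->0,2->0] -> levels [7 6 6]
  -> period-2 cycle: step 9 state = step 7 state; never stabilizes
  -> state at step 30: (30-7) mod 2 = 1, same as step 8 -> [5 7 7]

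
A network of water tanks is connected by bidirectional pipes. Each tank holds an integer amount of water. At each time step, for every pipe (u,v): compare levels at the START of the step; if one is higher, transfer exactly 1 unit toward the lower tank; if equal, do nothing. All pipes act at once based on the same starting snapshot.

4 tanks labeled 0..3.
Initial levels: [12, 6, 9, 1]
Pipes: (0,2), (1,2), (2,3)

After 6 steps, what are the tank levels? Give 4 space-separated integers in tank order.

Answer: 8 8 5 7

Derivation:
Step 1: flows [0->2,2->1,2->3] -> levels [11 7 8 2]
Step 2: flows [0->2,2->1,2->3] -> levels [10 8 7 3]
Step 3: flows [0->2,1->2,2->3] -> levels [9 7 8 4]
Step 4: flows [0->2,2->1,2->3] -> levels [8 8 7 5]
Step 5: flows [0->2,1->2,2->3] -> levels [7 7 8 6]
Step 6: flows [2->0,2->1,2->3] -> levels [8 8 5 7]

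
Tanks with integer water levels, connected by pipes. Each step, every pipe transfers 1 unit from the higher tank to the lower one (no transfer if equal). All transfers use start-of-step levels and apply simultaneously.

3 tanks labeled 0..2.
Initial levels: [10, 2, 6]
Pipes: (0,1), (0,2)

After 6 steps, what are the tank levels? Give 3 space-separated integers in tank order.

Answer: 6 6 6

Derivation:
Step 1: flows [0->1,0->2] -> levels [8 3 7]
Step 2: flows [0->1,0->2] -> levels [6 4 8]
Step 3: flows [0->1,2->0] -> levels [6 5 7]
Step 4: flows [0->1,2->0] -> levels [6 6 6]
Step 5: flows [0=1,0=2] -> levels [6 6 6]
  -> stable; steps 6..6 unchanged -> [6 6 6]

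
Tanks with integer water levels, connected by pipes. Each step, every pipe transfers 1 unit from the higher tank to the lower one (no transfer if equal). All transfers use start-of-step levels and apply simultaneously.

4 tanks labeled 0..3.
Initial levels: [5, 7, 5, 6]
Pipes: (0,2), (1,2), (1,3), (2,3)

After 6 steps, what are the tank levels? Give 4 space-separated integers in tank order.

Answer: 6 7 4 6

Derivation:
Step 1: flows [0=2,1->2,1->3,3->2] -> levels [5 5 7 6]
Step 2: flows [2->0,2->1,3->1,2->3] -> levels [6 7 4 6]
Step 3: flows [0->2,1->2,1->3,3->2] -> levels [5 5 7 6]
  -> period-2 cycle: step 3 state = step 1 state
  -> state at step 6: (6-1) mod 2 = 1, same as step 2 -> [6 7 4 6]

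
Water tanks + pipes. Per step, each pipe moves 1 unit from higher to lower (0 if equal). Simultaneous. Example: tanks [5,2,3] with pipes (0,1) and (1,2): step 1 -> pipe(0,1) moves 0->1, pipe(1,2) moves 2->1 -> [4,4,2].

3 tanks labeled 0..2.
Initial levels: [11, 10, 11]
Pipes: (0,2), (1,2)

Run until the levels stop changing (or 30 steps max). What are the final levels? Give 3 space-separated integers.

Answer: 10 10 12

Derivation:
Step 1: flows [0=2,2->1] -> levels [11 11 10]
Step 2: flows [0->2,1->2] -> levels [10 10 12]
Step 3: flows [2->0,2->1] -> levels [11 11 10]
  -> period-2 cycle: step 3 state = step 1 state; never stabilizes
  -> state at step 30: (30-1) mod 2 = 1, same as step 2 -> [10 10 12]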